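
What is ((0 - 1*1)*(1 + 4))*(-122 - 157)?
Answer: 1395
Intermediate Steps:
((0 - 1*1)*(1 + 4))*(-122 - 157) = ((0 - 1)*5)*(-279) = -1*5*(-279) = -5*(-279) = 1395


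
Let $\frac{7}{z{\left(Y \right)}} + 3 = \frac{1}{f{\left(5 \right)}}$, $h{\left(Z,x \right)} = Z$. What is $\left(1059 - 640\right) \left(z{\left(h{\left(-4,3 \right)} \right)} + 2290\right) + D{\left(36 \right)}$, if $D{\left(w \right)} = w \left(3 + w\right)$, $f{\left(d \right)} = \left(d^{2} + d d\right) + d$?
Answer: $\frac{157428581}{164} \approx 9.5993 \cdot 10^{5}$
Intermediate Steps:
$f{\left(d \right)} = d + 2 d^{2}$ ($f{\left(d \right)} = \left(d^{2} + d^{2}\right) + d = 2 d^{2} + d = d + 2 d^{2}$)
$z{\left(Y \right)} = - \frac{385}{164}$ ($z{\left(Y \right)} = \frac{7}{-3 + \frac{1}{5 \left(1 + 2 \cdot 5\right)}} = \frac{7}{-3 + \frac{1}{5 \left(1 + 10\right)}} = \frac{7}{-3 + \frac{1}{5 \cdot 11}} = \frac{7}{-3 + \frac{1}{55}} = \frac{7}{- \frac{164}{55}} = 7 \left(- \frac{55}{164}\right) = - \frac{385}{164}$)
$\left(1059 - 640\right) \left(z{\left(h{\left(-4,3 \right)} \right)} + 2290\right) + D{\left(36 \right)} = \left(1059 - 640\right) \left(- \frac{385}{164} + 2290\right) + 36 \left(3 + 36\right) = 419 \cdot \frac{375175}{164} + 36 \cdot 39 = \frac{157198325}{164} + 1404 = \frac{157428581}{164}$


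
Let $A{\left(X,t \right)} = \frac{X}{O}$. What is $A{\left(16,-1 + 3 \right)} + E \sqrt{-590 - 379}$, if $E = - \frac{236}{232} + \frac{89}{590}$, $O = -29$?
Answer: $- \frac{16}{29} - \frac{7412 i \sqrt{969}}{8555} \approx -0.55172 - 26.97 i$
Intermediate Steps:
$E = - \frac{7412}{8555}$ ($E = \left(-236\right) \frac{1}{232} + 89 \cdot \frac{1}{590} = - \frac{59}{58} + \frac{89}{590} = - \frac{7412}{8555} \approx -0.86639$)
$A{\left(X,t \right)} = - \frac{X}{29}$ ($A{\left(X,t \right)} = \frac{X}{-29} = X \left(- \frac{1}{29}\right) = - \frac{X}{29}$)
$A{\left(16,-1 + 3 \right)} + E \sqrt{-590 - 379} = \left(- \frac{1}{29}\right) 16 - \frac{7412 \sqrt{-590 - 379}}{8555} = - \frac{16}{29} - \frac{7412 \sqrt{-969}}{8555} = - \frac{16}{29} - \frac{7412 i \sqrt{969}}{8555}$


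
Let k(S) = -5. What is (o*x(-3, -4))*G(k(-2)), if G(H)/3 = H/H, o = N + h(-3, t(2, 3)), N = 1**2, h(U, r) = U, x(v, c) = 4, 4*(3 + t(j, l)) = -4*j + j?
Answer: -24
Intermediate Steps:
t(j, l) = -3 - 3*j/4 (t(j, l) = -3 + (-4*j + j)/4 = -3 + (-3*j)/4 = -3 - 3*j/4)
N = 1
o = -2 (o = 1 - 3 = -2)
G(H) = 3 (G(H) = 3*(H/H) = 3*1 = 3)
(o*x(-3, -4))*G(k(-2)) = -2*4*3 = -8*3 = -24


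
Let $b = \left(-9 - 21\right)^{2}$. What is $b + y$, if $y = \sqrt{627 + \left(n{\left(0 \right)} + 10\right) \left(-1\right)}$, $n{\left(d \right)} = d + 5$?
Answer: $900 + 6 \sqrt{17} \approx 924.74$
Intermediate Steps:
$n{\left(d \right)} = 5 + d$
$b = 900$ ($b = \left(-30\right)^{2} = 900$)
$y = 6 \sqrt{17}$ ($y = \sqrt{627 + \left(\left(5 + 0\right) + 10\right) \left(-1\right)} = \sqrt{627 + \left(5 + 10\right) \left(-1\right)} = \sqrt{627 + 15 \left(-1\right)} = \sqrt{627 - 15} = \sqrt{612} = 6 \sqrt{17} \approx 24.739$)
$b + y = 900 + 6 \sqrt{17}$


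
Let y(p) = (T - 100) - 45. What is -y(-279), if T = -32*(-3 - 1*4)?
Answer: -79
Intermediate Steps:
T = 224 (T = -32*(-3 - 4) = -32*(-7) = 224)
y(p) = 79 (y(p) = (224 - 100) - 45 = 124 - 45 = 79)
-y(-279) = -1*79 = -79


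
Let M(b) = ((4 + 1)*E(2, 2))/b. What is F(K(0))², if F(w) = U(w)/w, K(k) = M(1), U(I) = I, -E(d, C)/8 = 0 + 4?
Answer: 1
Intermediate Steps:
E(d, C) = -32 (E(d, C) = -8*(0 + 4) = -8*4 = -32)
M(b) = -160/b (M(b) = ((4 + 1)*(-32))/b = (5*(-32))/b = -160/b)
K(k) = -160 (K(k) = -160/1 = -160*1 = -160)
F(w) = 1 (F(w) = w/w = 1)
F(K(0))² = 1² = 1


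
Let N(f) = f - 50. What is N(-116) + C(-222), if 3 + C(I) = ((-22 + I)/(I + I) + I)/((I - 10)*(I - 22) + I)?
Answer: -1057769555/6258846 ≈ -169.00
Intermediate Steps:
N(f) = -50 + f
C(I) = -3 + (I + (-22 + I)/(2*I))/(I + (-22 + I)*(-10 + I)) (C(I) = -3 + ((-22 + I)/(I + I) + I)/((I - 10)*(I - 22) + I) = -3 + ((-22 + I)/((2*I)) + I)/((-10 + I)*(-22 + I) + I) = -3 + ((-22 + I)*(1/(2*I)) + I)/((-22 + I)*(-10 + I) + I) = -3 + ((-22 + I)/(2*I) + I)/(I + (-22 + I)*(-10 + I)) = -3 + (I + (-22 + I)/(2*I))/(I + (-22 + I)*(-10 + I)))
N(-116) + C(-222) = (-50 - 116) + (1/2)*(-22 - 1319*(-222) - 6*(-222)**3 + 188*(-222)**2)/(-222*(220 + (-222)**2 - 31*(-222))) = -166 + (1/2)*(-1/222)*(-22 + 292818 - 6*(-10941048) + 188*49284)/(220 + 49284 + 6882) = -166 + (1/2)*(-1/222)*(-22 + 292818 + 65646288 + 9265392)/56386 = -166 + (1/2)*(-1/222)*(1/56386)*75204476 = -166 - 18801119/6258846 = -1057769555/6258846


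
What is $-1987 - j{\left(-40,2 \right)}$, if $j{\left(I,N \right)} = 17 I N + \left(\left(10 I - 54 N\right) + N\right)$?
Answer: $-121$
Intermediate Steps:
$j{\left(I,N \right)} = - 53 N + 10 I + 17 I N$ ($j{\left(I,N \right)} = 17 I N + \left(\left(- 54 N + 10 I\right) + N\right) = 17 I N + \left(- 53 N + 10 I\right) = - 53 N + 10 I + 17 I N$)
$-1987 - j{\left(-40,2 \right)} = -1987 - \left(\left(-53\right) 2 + 10 \left(-40\right) + 17 \left(-40\right) 2\right) = -1987 - \left(-106 - 400 - 1360\right) = -1987 - -1866 = -1987 + 1866 = -121$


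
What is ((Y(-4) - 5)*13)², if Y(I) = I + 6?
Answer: 1521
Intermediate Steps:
Y(I) = 6 + I
((Y(-4) - 5)*13)² = (((6 - 4) - 5)*13)² = ((2 - 5)*13)² = (-3*13)² = (-39)² = 1521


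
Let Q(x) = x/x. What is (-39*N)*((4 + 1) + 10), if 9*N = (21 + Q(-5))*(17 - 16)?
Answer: -1430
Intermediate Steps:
Q(x) = 1
N = 22/9 (N = ((21 + 1)*(17 - 16))/9 = (22*1)/9 = (1/9)*22 = 22/9 ≈ 2.4444)
(-39*N)*((4 + 1) + 10) = (-39*22/9)*((4 + 1) + 10) = -286*(5 + 10)/3 = -286/3*15 = -1430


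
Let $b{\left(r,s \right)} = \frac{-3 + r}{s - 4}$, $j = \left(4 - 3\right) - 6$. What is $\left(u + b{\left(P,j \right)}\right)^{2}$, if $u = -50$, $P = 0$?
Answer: $\frac{22201}{9} \approx 2466.8$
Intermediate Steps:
$j = -5$ ($j = \left(4 - 3\right) - 6 = 1 - 6 = -5$)
$b{\left(r,s \right)} = \frac{-3 + r}{-4 + s}$
$\left(u + b{\left(P,j \right)}\right)^{2} = \left(-50 + \frac{-3 + 0}{-4 - 5}\right)^{2} = \left(-50 + \frac{1}{-9} \left(-3\right)\right)^{2} = \left(-50 - - \frac{1}{3}\right)^{2} = \left(-50 + \frac{1}{3}\right)^{2} = \left(- \frac{149}{3}\right)^{2} = \frac{22201}{9}$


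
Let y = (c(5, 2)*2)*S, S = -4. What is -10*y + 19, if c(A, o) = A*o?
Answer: 819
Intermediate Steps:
y = -80 (y = ((5*2)*2)*(-4) = (10*2)*(-4) = 20*(-4) = -80)
-10*y + 19 = -10*(-80) + 19 = 800 + 19 = 819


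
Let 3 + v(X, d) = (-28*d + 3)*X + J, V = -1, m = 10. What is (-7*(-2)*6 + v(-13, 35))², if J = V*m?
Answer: 163123984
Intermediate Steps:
J = -10 (J = -1*10 = -10)
v(X, d) = -13 + X*(3 - 28*d) (v(X, d) = -3 + ((-28*d + 3)*X - 10) = -3 + ((3 - 28*d)*X - 10) = -3 + (X*(3 - 28*d) - 10) = -3 + (-10 + X*(3 - 28*d)) = -13 + X*(3 - 28*d))
(-7*(-2)*6 + v(-13, 35))² = (-7*(-2)*6 + (-13 + 3*(-13) - 28*(-13)*35))² = (14*6 + (-13 - 39 + 12740))² = (84 + 12688)² = 12772² = 163123984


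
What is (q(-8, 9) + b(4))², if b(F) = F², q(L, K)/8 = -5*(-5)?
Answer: 46656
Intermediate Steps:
q(L, K) = 200 (q(L, K) = 8*(-5*(-5)) = 8*25 = 200)
(q(-8, 9) + b(4))² = (200 + 4²)² = (200 + 16)² = 216² = 46656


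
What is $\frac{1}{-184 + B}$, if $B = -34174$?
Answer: $- \frac{1}{34358} \approx -2.9105 \cdot 10^{-5}$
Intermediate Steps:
$\frac{1}{-184 + B} = \frac{1}{-184 - 34174} = \frac{1}{-34358} = - \frac{1}{34358}$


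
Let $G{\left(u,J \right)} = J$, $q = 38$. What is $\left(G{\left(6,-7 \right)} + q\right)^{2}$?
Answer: $961$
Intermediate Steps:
$\left(G{\left(6,-7 \right)} + q\right)^{2} = \left(-7 + 38\right)^{2} = 31^{2} = 961$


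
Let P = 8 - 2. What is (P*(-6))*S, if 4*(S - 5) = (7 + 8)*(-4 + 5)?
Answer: -315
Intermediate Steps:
S = 35/4 (S = 5 + ((7 + 8)*(-4 + 5))/4 = 5 + (15*1)/4 = 5 + (¼)*15 = 5 + 15/4 = 35/4 ≈ 8.7500)
P = 6
(P*(-6))*S = (6*(-6))*(35/4) = -36*35/4 = -315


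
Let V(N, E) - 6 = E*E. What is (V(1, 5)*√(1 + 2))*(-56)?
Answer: -1736*√3 ≈ -3006.8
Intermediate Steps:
V(N, E) = 6 + E² (V(N, E) = 6 + E*E = 6 + E²)
(V(1, 5)*√(1 + 2))*(-56) = ((6 + 5²)*√(1 + 2))*(-56) = ((6 + 25)*√3)*(-56) = (31*√3)*(-56) = -1736*√3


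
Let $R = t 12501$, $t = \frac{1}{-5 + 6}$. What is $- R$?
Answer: $-12501$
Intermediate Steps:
$t = 1$ ($t = 1^{-1} = 1$)
$R = 12501$ ($R = 1 \cdot 12501 = 12501$)
$- R = \left(-1\right) 12501 = -12501$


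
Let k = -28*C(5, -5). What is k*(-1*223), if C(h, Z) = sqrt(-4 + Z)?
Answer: 18732*I ≈ 18732.0*I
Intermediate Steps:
k = -84*I (k = -28*sqrt(-4 - 5) = -84*I ≈ -84.0*I)
k*(-1*223) = (-84*I)*(-1*223) = -84*I*(-223) = 18732*I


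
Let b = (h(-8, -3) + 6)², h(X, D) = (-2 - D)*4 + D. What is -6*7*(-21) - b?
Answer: 833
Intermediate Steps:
h(X, D) = -8 - 3*D (h(X, D) = (-8 - 4*D) + D = -8 - 3*D)
b = 49 (b = ((-8 - 3*(-3)) + 6)² = ((-8 + 9) + 6)² = (1 + 6)² = 7² = 49)
-6*7*(-21) - b = -6*7*(-21) - 1*49 = -42*(-21) - 49 = 882 - 49 = 833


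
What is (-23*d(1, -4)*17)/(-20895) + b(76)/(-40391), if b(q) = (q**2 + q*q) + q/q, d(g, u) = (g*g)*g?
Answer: -225607054/843969945 ≈ -0.26732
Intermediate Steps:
d(g, u) = g**3 (d(g, u) = g**2*g = g**3)
b(q) = 1 + 2*q**2 (b(q) = (q**2 + q**2) + 1 = 2*q**2 + 1 = 1 + 2*q**2)
(-23*d(1, -4)*17)/(-20895) + b(76)/(-40391) = (-23*1**3*17)/(-20895) + (1 + 2*76**2)/(-40391) = (-23*1*17)*(-1/20895) + (1 + 2*5776)*(-1/40391) = -23*17*(-1/20895) + (1 + 11552)*(-1/40391) = -391*(-1/20895) + 11553*(-1/40391) = 391/20895 - 11553/40391 = -225607054/843969945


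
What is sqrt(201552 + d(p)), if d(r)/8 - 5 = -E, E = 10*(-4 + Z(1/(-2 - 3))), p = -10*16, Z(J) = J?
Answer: 2*sqrt(50482) ≈ 449.36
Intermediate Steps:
p = -160
E = -42 (E = 10*(-4 + 1/(-2 - 3)) = 10*(-4 + 1/(-5)) = 10*(-4 - 1/5) = 10*(-21/5) = -42)
d(r) = 376 (d(r) = 40 + 8*(-1*(-42)) = 40 + 8*42 = 40 + 336 = 376)
sqrt(201552 + d(p)) = sqrt(201552 + 376) = sqrt(201928) = 2*sqrt(50482)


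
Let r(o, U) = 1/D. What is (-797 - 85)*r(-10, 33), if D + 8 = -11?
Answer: 882/19 ≈ 46.421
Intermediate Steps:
D = -19 (D = -8 - 11 = -19)
r(o, U) = -1/19 (r(o, U) = 1/(-19) = -1/19)
(-797 - 85)*r(-10, 33) = (-797 - 85)*(-1/19) = -882*(-1/19) = 882/19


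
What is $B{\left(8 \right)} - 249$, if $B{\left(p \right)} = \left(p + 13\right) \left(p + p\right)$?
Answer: $87$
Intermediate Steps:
$B{\left(p \right)} = 2 p \left(13 + p\right)$ ($B{\left(p \right)} = \left(13 + p\right) 2 p = 2 p \left(13 + p\right)$)
$B{\left(8 \right)} - 249 = 2 \cdot 8 \left(13 + 8\right) - 249 = 2 \cdot 8 \cdot 21 - 249 = 336 - 249 = 87$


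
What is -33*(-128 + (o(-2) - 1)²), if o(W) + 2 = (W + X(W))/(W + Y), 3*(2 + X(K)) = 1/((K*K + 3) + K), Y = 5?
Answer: 2437204/675 ≈ 3610.7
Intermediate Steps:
X(K) = -2 + 1/(3*(3 + K + K²)) (X(K) = -2 + 1/(3*((K*K + 3) + K)) = -2 + 1/(3*((K² + 3) + K)) = -2 + 1/(3*((3 + K²) + K)) = -2 + 1/(3*(3 + K + K²)))
o(W) = -2 + (W + (-17/3 - 2*W - 2*W²)/(3 + W + W²))/(5 + W) (o(W) = -2 + (W + (-17/3 - 2*W - 2*W²)/(3 + W + W²))/(W + 5) = -2 + (W + (-17/3 - 2*W - 2*W²)/(3 + W + W²))/(5 + W))
-33*(-128 + (o(-2) - 1)²) = -33*(-128 + ((-107/3 - 1*(-2)³ - 15*(-2) - 13*(-2)²)/(15 + (-2)³ + 6*(-2)² + 8*(-2)) - 1)²) = -33*(-128 + ((-107/3 - 1*(-8) + 30 - 13*4)/(15 - 8 + 6*4 - 16) - 1)²) = -33*(-128 + ((-107/3 + 8 + 30 - 52)/(15 - 8 + 24 - 16) - 1)²) = -33*(-128 + (-149/3/15 - 1)²) = -33*(-128 + ((1/15)*(-149/3) - 1)²) = -33*(-128 + (-149/45 - 1)²) = -33*(-128 + (-194/45)²) = -33*(-128 + 37636/2025) = -33*(-221564/2025) = 2437204/675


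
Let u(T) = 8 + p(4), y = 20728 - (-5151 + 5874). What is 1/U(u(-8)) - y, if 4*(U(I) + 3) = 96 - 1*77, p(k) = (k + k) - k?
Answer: -140031/7 ≈ -20004.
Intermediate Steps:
p(k) = k (p(k) = 2*k - k = k)
y = 20005 (y = 20728 - 1*723 = 20728 - 723 = 20005)
u(T) = 12 (u(T) = 8 + 4 = 12)
U(I) = 7/4 (U(I) = -3 + (96 - 1*77)/4 = -3 + (96 - 77)/4 = -3 + (¼)*19 = -3 + 19/4 = 7/4)
1/U(u(-8)) - y = 1/(7/4) - 1*20005 = 4/7 - 20005 = -140031/7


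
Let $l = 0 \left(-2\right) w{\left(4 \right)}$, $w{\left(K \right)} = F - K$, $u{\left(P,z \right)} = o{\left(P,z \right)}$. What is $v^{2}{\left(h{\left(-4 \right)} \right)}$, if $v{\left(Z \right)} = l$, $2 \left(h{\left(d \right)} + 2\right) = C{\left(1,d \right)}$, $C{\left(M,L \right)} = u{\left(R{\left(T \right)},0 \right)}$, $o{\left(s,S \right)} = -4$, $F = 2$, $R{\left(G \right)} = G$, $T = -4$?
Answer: $0$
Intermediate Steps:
$u{\left(P,z \right)} = -4$
$C{\left(M,L \right)} = -4$
$w{\left(K \right)} = 2 - K$
$h{\left(d \right)} = -4$ ($h{\left(d \right)} = -2 + \frac{1}{2} \left(-4\right) = -2 - 2 = -4$)
$l = 0$ ($l = 0 \left(-2\right) \left(2 - 4\right) = 0 \left(2 - 4\right) = 0 \left(-2\right) = 0$)
$v{\left(Z \right)} = 0$
$v^{2}{\left(h{\left(-4 \right)} \right)} = 0^{2} = 0$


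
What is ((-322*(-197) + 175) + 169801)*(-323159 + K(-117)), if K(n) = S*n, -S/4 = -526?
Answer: -132886615070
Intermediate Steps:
S = 2104 (S = -4*(-526) = 2104)
K(n) = 2104*n
((-322*(-197) + 175) + 169801)*(-323159 + K(-117)) = ((-322*(-197) + 175) + 169801)*(-323159 + 2104*(-117)) = ((63434 + 175) + 169801)*(-323159 - 246168) = (63609 + 169801)*(-569327) = 233410*(-569327) = -132886615070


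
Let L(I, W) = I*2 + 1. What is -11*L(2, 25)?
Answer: -55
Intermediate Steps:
L(I, W) = 1 + 2*I (L(I, W) = 2*I + 1 = 1 + 2*I)
-11*L(2, 25) = -11*(1 + 2*2) = -11*(1 + 4) = -11*5 = -55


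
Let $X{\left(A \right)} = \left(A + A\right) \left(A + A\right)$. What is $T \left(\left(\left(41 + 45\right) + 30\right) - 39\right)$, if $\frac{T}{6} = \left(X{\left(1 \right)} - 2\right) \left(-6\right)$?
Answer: $-5544$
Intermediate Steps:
$X{\left(A \right)} = 4 A^{2}$ ($X{\left(A \right)} = 2 A 2 A = 4 A^{2}$)
$T = -72$ ($T = 6 \left(4 \cdot 1^{2} - 2\right) \left(-6\right) = 6 \left(4 \cdot 1 - 2\right) \left(-6\right) = 6 \left(4 - 2\right) \left(-6\right) = 6 \cdot 2 \left(-6\right) = 6 \left(-12\right) = -72$)
$T \left(\left(\left(41 + 45\right) + 30\right) - 39\right) = - 72 \left(\left(\left(41 + 45\right) + 30\right) - 39\right) = - 72 \left(\left(86 + 30\right) - 39\right) = - 72 \left(116 - 39\right) = \left(-72\right) 77 = -5544$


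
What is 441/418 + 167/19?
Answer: 4115/418 ≈ 9.8445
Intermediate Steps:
441/418 + 167/19 = 4115/418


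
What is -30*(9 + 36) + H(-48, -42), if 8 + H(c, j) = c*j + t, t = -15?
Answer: 643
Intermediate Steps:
H(c, j) = -23 + c*j (H(c, j) = -8 + (c*j - 15) = -8 + (-15 + c*j) = -23 + c*j)
-30*(9 + 36) + H(-48, -42) = -30*(9 + 36) + (-23 - 48*(-42)) = -30*45 + (-23 + 2016) = -1350 + 1993 = 643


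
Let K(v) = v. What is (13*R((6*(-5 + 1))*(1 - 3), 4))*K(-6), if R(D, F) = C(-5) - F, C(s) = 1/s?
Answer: 1638/5 ≈ 327.60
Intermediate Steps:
R(D, F) = -⅕ - F (R(D, F) = 1/(-5) - F = -⅕ - F)
(13*R((6*(-5 + 1))*(1 - 3), 4))*K(-6) = (13*(-⅕ - 1*4))*(-6) = (13*(-⅕ - 4))*(-6) = (13*(-21/5))*(-6) = -273/5*(-6) = 1638/5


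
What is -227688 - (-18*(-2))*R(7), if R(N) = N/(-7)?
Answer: -227652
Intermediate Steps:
R(N) = -N/7 (R(N) = N*(-⅐) = -N/7)
-227688 - (-18*(-2))*R(7) = -227688 - (-18*(-2))*(-⅐*7) = -227688 - 36*(-1) = -227688 - 1*(-36) = -227688 + 36 = -227652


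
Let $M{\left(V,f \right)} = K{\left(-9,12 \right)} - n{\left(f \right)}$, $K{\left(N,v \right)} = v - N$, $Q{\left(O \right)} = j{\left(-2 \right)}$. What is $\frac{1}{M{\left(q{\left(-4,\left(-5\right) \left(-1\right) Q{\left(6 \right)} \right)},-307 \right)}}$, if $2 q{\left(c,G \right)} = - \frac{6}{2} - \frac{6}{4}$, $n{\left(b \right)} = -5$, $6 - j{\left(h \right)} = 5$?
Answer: $\frac{1}{26} \approx 0.038462$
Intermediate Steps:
$j{\left(h \right)} = 1$ ($j{\left(h \right)} = 6 - 5 = 1$)
$Q{\left(O \right)} = 1$
$q{\left(c,G \right)} = - \frac{9}{4}$ ($q{\left(c,G \right)} = \frac{- \frac{6}{2} - \frac{6}{4}}{2} = \frac{\left(-6\right) \frac{1}{2} - \frac{3}{2}}{2} = \frac{-3 - \frac{3}{2}}{2} = \frac{1}{2} \left(- \frac{9}{2}\right) = - \frac{9}{4}$)
$M{\left(V,f \right)} = 26$ ($M{\left(V,f \right)} = \left(12 - -9\right) - -5 = \left(12 + 9\right) + 5 = 21 + 5 = 26$)
$\frac{1}{M{\left(q{\left(-4,\left(-5\right) \left(-1\right) Q{\left(6 \right)} \right)},-307 \right)}} = \frac{1}{26}$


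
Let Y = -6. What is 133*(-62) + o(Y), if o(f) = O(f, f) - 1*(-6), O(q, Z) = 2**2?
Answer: -8236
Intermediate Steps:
O(q, Z) = 4
o(f) = 10 (o(f) = 4 - 1*(-6) = 4 + 6 = 10)
133*(-62) + o(Y) = 133*(-62) + 10 = -8246 + 10 = -8236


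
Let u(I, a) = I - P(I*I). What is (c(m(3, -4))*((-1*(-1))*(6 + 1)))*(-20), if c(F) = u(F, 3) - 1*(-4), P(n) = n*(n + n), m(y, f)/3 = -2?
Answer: 363160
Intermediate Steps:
m(y, f) = -6 (m(y, f) = 3*(-2) = -6)
P(n) = 2*n**2 (P(n) = n*(2*n) = 2*n**2)
u(I, a) = I - 2*I**4 (u(I, a) = I - 2*(I*I)**2 = I - 2*(I**2)**2 = I - 2*I**4)
c(F) = 4 + F - 2*F**4 (c(F) = (F - 2*F**4) - 1*(-4) = (F - 2*F**4) + 4 = 4 + F - 2*F**4)
(c(m(3, -4))*((-1*(-1))*(6 + 1)))*(-20) = ((4 - 6 - 2*(-6)**4)*((-1*(-1))*(6 + 1)))*(-20) = ((4 - 6 - 2*1296)*(1*7))*(-20) = ((4 - 6 - 2592)*7)*(-20) = -2594*7*(-20) = -18158*(-20) = 363160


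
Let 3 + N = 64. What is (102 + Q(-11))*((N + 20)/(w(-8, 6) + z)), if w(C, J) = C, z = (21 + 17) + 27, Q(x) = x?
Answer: 2457/19 ≈ 129.32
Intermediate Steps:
N = 61 (N = -3 + 64 = 61)
z = 65 (z = 38 + 27 = 65)
(102 + Q(-11))*((N + 20)/(w(-8, 6) + z)) = (102 - 11)*((61 + 20)/(-8 + 65)) = 91*(81/57) = 91*(81*(1/57)) = 91*(27/19) = 2457/19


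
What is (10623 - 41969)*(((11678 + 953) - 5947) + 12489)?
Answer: -600996858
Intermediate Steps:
(10623 - 41969)*(((11678 + 953) - 5947) + 12489) = -31346*((12631 - 5947) + 12489) = -31346*(6684 + 12489) = -31346*19173 = -600996858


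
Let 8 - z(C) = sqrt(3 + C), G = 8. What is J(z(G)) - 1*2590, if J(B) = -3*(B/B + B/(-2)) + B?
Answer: -2573 - 5*sqrt(11)/2 ≈ -2581.3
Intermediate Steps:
z(C) = 8 - sqrt(3 + C)
J(B) = -3 + 5*B/2 (J(B) = -3*(1 + B*(-1/2)) + B = -3*(1 - B/2) + B = (-3 + 3*B/2) + B = -3 + 5*B/2)
J(z(G)) - 1*2590 = (-3 + 5*(8 - sqrt(3 + 8))/2) - 1*2590 = (-3 + 5*(8 - sqrt(11))/2) - 2590 = (-3 + (20 - 5*sqrt(11)/2)) - 2590 = (17 - 5*sqrt(11)/2) - 2590 = -2573 - 5*sqrt(11)/2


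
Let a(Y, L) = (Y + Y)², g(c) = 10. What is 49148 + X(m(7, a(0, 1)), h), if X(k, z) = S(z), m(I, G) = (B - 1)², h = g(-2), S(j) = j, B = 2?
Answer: 49158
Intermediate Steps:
a(Y, L) = 4*Y² (a(Y, L) = (2*Y)² = 4*Y²)
h = 10
m(I, G) = 1 (m(I, G) = (2 - 1)² = 1² = 1)
X(k, z) = z
49148 + X(m(7, a(0, 1)), h) = 49148 + 10 = 49158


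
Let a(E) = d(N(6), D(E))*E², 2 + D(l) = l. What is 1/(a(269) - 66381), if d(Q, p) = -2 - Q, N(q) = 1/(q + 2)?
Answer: -8/1761185 ≈ -4.5424e-6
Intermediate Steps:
D(l) = -2 + l
N(q) = 1/(2 + q)
a(E) = -17*E²/8 (a(E) = (-2 - 1/(2 + 6))*E² = (-2 - 1/8)*E² = (-2 - 1*⅛)*E² = (-2 - ⅛)*E² = -17*E²/8)
1/(a(269) - 66381) = 1/(-17/8*269² - 66381) = 1/(-17/8*72361 - 66381) = 1/(-1230137/8 - 66381) = 1/(-1761185/8) = -8/1761185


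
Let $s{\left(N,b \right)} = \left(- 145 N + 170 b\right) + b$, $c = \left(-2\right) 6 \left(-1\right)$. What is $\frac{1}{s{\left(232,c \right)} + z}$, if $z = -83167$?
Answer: $- \frac{1}{114755} \approx -8.7142 \cdot 10^{-6}$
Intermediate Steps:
$c = 12$ ($c = \left(-12\right) \left(-1\right) = 12$)
$s{\left(N,b \right)} = - 145 N + 171 b$
$\frac{1}{s{\left(232,c \right)} + z} = \frac{1}{\left(\left(-145\right) 232 + 171 \cdot 12\right) - 83167} = \frac{1}{\left(-33640 + 2052\right) - 83167} = \frac{1}{-31588 - 83167} = \frac{1}{-114755} = - \frac{1}{114755}$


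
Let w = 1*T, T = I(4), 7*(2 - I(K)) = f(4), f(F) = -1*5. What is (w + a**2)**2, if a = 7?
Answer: 131044/49 ≈ 2674.4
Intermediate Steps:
f(F) = -5
I(K) = 19/7 (I(K) = 2 - 1/7*(-5) = 2 + 5/7 = 19/7)
T = 19/7 ≈ 2.7143
w = 19/7 (w = 1*(19/7) = 19/7 ≈ 2.7143)
(w + a**2)**2 = (19/7 + 7**2)**2 = (19/7 + 49)**2 = (362/7)**2 = 131044/49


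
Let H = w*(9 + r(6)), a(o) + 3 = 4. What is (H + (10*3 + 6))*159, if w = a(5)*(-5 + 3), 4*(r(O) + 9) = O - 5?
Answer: 11289/2 ≈ 5644.5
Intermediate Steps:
r(O) = -41/4 + O/4 (r(O) = -9 + (O - 5)/4 = -9 + (-5 + O)/4 = -9 + (-5/4 + O/4) = -41/4 + O/4)
a(o) = 1 (a(o) = -3 + 4 = 1)
w = -2 (w = 1*(-5 + 3) = 1*(-2) = -2)
H = -½ (H = -2*(9 + (-41/4 + (¼)*6)) = -2*(9 + (-41/4 + 3/2)) = -2*(9 - 35/4) = -2*¼ = -½ ≈ -0.50000)
(H + (10*3 + 6))*159 = (-½ + (10*3 + 6))*159 = (-½ + (30 + 6))*159 = (-½ + 36)*159 = (71/2)*159 = 11289/2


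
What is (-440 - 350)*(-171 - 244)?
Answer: 327850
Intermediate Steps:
(-440 - 350)*(-171 - 244) = -790*(-415) = 327850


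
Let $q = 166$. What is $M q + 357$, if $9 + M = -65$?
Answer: $-11927$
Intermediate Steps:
$M = -74$ ($M = -9 - 65 = -74$)
$M q + 357 = \left(-74\right) 166 + 357 = -12284 + 357 = -11927$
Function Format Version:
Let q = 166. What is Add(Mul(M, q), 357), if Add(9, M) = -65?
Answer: -11927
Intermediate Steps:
M = -74 (M = Add(-9, -65) = -74)
Add(Mul(M, q), 357) = Add(Mul(-74, 166), 357) = Add(-12284, 357) = -11927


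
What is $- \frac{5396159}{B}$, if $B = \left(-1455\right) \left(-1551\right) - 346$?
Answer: $- \frac{5396159}{2256359} \approx -2.3915$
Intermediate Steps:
$B = 2256359$ ($B = 2256705 - 346 = 2256359$)
$- \frac{5396159}{B} = - \frac{5396159}{2256359}$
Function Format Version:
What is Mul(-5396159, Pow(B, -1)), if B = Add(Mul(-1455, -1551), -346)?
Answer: Rational(-5396159, 2256359) ≈ -2.3915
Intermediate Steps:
B = 2256359 (B = Add(2256705, -346) = 2256359)
Mul(-5396159, Pow(B, -1)) = Mul(-5396159, Pow(2256359, -1)) = Mul(-5396159, Rational(1, 2256359)) = Rational(-5396159, 2256359)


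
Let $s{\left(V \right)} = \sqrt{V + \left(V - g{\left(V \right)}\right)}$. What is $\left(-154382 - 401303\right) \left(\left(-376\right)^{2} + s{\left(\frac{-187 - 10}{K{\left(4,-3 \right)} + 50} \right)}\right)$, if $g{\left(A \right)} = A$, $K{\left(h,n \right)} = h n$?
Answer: $-78560522560 - \frac{555685 i \sqrt{7486}}{38} \approx -7.856 \cdot 10^{10} - 1.2652 \cdot 10^{6} i$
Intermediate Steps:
$s{\left(V \right)} = \sqrt{V}$ ($s{\left(V \right)} = \sqrt{V + \left(V - V\right)} = \sqrt{V + 0} = \sqrt{V}$)
$\left(-154382 - 401303\right) \left(\left(-376\right)^{2} + s{\left(\frac{-187 - 10}{K{\left(4,-3 \right)} + 50} \right)}\right) = \left(-154382 - 401303\right) \left(\left(-376\right)^{2} + \sqrt{\frac{-187 - 10}{4 \left(-3\right) + 50}}\right) = - 555685 \left(141376 + \sqrt{- \frac{197}{-12 + 50}}\right) = - 555685 \left(141376 + \sqrt{- \frac{197}{38}}\right) = - 555685 \left(141376 + \frac{i \sqrt{7486}}{38}\right) = -78560522560 - \frac{555685 i \sqrt{7486}}{38}$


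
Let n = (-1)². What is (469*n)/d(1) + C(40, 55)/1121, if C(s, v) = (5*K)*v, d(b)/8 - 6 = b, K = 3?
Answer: 81707/8968 ≈ 9.1109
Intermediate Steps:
d(b) = 48 + 8*b
n = 1
C(s, v) = 15*v (C(s, v) = (5*3)*v = 15*v)
(469*n)/d(1) + C(40, 55)/1121 = (469*1)/(48 + 8*1) + (15*55)/1121 = 469/(48 + 8) + 825*(1/1121) = 469/56 + 825/1121 = 469*(1/56) + 825/1121 = 67/8 + 825/1121 = 81707/8968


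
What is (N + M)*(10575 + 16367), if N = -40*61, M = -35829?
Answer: -1031043398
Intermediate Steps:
N = -2440
(N + M)*(10575 + 16367) = (-2440 - 35829)*(10575 + 16367) = -38269*26942 = -1031043398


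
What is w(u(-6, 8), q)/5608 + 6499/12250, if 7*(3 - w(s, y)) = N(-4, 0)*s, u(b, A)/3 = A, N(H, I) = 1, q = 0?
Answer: 18220571/34349000 ≈ 0.53045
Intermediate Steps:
u(b, A) = 3*A
w(s, y) = 3 - s/7
w(u(-6, 8), q)/5608 + 6499/12250 = (3 - 3*8/7)/5608 + 6499/12250 = (3 - 1/7*24)*(1/5608) + 6499*(1/12250) = (3 - 24/7)*(1/5608) + 6499/12250 = -3/7*1/5608 + 6499/12250 = -3/39256 + 6499/12250 = 18220571/34349000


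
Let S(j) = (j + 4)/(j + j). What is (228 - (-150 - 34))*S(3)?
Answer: 1442/3 ≈ 480.67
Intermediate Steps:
S(j) = (4 + j)/(2*j) (S(j) = (4 + j)/((2*j)) = (4 + j)*(1/(2*j)) = (4 + j)/(2*j))
(228 - (-150 - 34))*S(3) = (228 - (-150 - 34))*((½)*(4 + 3)/3) = (228 - 1*(-184))*((½)*(⅓)*7) = (228 + 184)*(7/6) = 412*(7/6) = 1442/3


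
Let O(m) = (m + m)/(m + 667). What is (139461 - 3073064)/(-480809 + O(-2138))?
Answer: 4315330013/707265763 ≈ 6.1014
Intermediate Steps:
O(m) = 2*m/(667 + m) (O(m) = (2*m)/(667 + m) = 2*m/(667 + m))
(139461 - 3073064)/(-480809 + O(-2138)) = (139461 - 3073064)/(-480809 + 2*(-2138)/(667 - 2138)) = -2933603/(-480809 + 2*(-2138)/(-1471)) = -2933603/(-480809 + 2*(-2138)*(-1/1471)) = -2933603/(-480809 + 4276/1471) = -2933603/(-707265763/1471) = -2933603*(-1471/707265763) = 4315330013/707265763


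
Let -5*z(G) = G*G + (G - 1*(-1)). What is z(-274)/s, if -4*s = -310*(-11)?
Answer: 4826/275 ≈ 17.549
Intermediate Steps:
s = -1705/2 (s = -(-155)*(-11)/2 = -¼*3410 = -1705/2 ≈ -852.50)
z(G) = -⅕ - G/5 - G²/5 (z(G) = -(G*G + (G - 1*(-1)))/5 = -(G² + (G + 1))/5 = -(G² + (1 + G))/5 = -(1 + G + G²)/5 = -⅕ - G/5 - G²/5)
z(-274)/s = (-⅕ - ⅕*(-274) - ⅕*(-274)²)/(-1705/2) = (-⅕ + 274/5 - ⅕*75076)*(-2/1705) = (-⅕ + 274/5 - 75076/5)*(-2/1705) = -74803/5*(-2/1705) = 4826/275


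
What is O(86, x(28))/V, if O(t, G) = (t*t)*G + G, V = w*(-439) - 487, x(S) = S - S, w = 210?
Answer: 0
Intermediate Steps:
x(S) = 0
V = -92677 (V = 210*(-439) - 487 = -92190 - 487 = -92677)
O(t, G) = G + G*t² (O(t, G) = t²*G + G = G*t² + G = G + G*t²)
O(86, x(28))/V = (0*(1 + 86²))/(-92677) = (0*(1 + 7396))*(-1/92677) = (0*7397)*(-1/92677) = 0*(-1/92677) = 0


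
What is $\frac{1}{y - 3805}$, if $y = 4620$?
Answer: $\frac{1}{815} \approx 0.001227$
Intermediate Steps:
$\frac{1}{y - 3805} = \frac{1}{4620 - 3805} = \frac{1}{815}$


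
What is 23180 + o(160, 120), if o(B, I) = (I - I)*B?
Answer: 23180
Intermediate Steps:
o(B, I) = 0 (o(B, I) = 0*B = 0)
23180 + o(160, 120) = 23180 + 0 = 23180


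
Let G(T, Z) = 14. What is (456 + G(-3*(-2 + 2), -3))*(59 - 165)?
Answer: -49820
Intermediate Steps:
(456 + G(-3*(-2 + 2), -3))*(59 - 165) = (456 + 14)*(59 - 165) = 470*(-106) = -49820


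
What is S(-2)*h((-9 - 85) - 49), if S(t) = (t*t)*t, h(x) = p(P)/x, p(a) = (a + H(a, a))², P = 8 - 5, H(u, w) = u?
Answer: 288/143 ≈ 2.0140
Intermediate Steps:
P = 3
p(a) = 4*a² (p(a) = (a + a)² = (2*a)² = 4*a²)
h(x) = 36/x (h(x) = (4*3²)/x = (4*9)/x = 36/x)
S(t) = t³ (S(t) = t²*t = t³)
S(-2)*h((-9 - 85) - 49) = (-2)³*(36/((-9 - 85) - 49)) = -288/(-94 - 49) = -288/(-143) = -288*(-1)/143 = -8*(-36/143) = 288/143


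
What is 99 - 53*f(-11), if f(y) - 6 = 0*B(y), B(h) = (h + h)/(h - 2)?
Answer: -219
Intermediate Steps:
B(h) = 2*h/(-2 + h) (B(h) = (2*h)/(-2 + h) = 2*h/(-2 + h))
f(y) = 6 (f(y) = 6 + 0*(2*y/(-2 + y)) = 6 + 0 = 6)
99 - 53*f(-11) = 99 - 53*6 = 99 - 318 = -219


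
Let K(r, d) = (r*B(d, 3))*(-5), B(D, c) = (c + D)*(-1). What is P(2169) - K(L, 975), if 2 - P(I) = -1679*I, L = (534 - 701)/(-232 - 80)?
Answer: 189235051/52 ≈ 3.6391e+6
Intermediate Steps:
L = 167/312 (L = -167/(-312) = -167*(-1/312) = 167/312 ≈ 0.53526)
B(D, c) = -D - c (B(D, c) = (D + c)*(-1) = -D - c)
K(r, d) = -5*r*(-3 - d) (K(r, d) = (r*(-d - 1*3))*(-5) = (r*(-d - 3))*(-5) = (r*(-3 - d))*(-5) = -5*r*(-3 - d))
P(I) = 2 + 1679*I (P(I) = 2 - (-1679)*I = 2 + 1679*I)
P(2169) - K(L, 975) = (2 + 1679*2169) - 5*167*(3 + 975)/312 = (2 + 3641751) - 5*167*978/312 = 3641753 - 1*136105/52 = 3641753 - 136105/52 = 189235051/52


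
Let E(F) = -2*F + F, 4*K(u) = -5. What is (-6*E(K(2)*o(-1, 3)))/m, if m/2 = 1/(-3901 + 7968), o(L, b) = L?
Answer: 61005/4 ≈ 15251.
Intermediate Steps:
K(u) = -5/4 (K(u) = (¼)*(-5) = -5/4)
E(F) = -F
m = 2/4067 (m = 2/(-3901 + 7968) = 2/4067 ≈ 0.00049176)
(-6*E(K(2)*o(-1, 3)))/m = (-(-6)*(-5/4*(-1)))/(2/4067) = -(-6)*5/4*(4067/2) = -6*(-5/4)*(4067/2) = (15/2)*(4067/2) = 61005/4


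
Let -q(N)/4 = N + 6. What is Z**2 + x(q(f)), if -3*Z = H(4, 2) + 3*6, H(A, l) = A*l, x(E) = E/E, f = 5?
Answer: 685/9 ≈ 76.111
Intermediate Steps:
q(N) = -24 - 4*N (q(N) = -4*(N + 6) = -4*(6 + N) = -24 - 4*N)
x(E) = 1
Z = -26/3 (Z = -(4*2 + 3*6)/3 = -(8 + 18)/3 = -1/3*26 = -26/3 ≈ -8.6667)
Z**2 + x(q(f)) = (-26/3)**2 + 1 = 676/9 + 1 = 685/9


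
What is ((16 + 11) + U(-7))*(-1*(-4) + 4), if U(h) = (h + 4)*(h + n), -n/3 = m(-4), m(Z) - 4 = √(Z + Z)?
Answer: 672 + 144*I*√2 ≈ 672.0 + 203.65*I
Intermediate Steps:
m(Z) = 4 + √2*√Z (m(Z) = 4 + √(Z + Z) = 4 + √(2*Z) = 4 + √2*√Z)
n = -12 - 6*I*√2 (n = -3*(4 + √2*√(-4)) = -3*(4 + √2*(2*I)) = -3*(4 + 2*I*√2) = -12 - 6*I*√2 ≈ -12.0 - 8.4853*I)
U(h) = (4 + h)*(-12 + h - 6*I*√2) (U(h) = (h + 4)*(h + (-12 - 6*I*√2)) = (4 + h)*(-12 + h - 6*I*√2))
((16 + 11) + U(-7))*(-1*(-4) + 4) = ((16 + 11) + (-48 + (-7)² - 8*(-7) - 24*I*√2 - 6*I*(-7)*√2))*(-1*(-4) + 4) = (27 + (-48 + 49 + 56 - 24*I*√2 + 42*I*√2))*(4 + 4) = (27 + (57 + 18*I*√2))*8 = (84 + 18*I*√2)*8 = 672 + 144*I*√2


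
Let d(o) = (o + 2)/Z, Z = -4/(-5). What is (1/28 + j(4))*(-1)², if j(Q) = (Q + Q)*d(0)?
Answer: 561/28 ≈ 20.036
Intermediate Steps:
Z = ⅘ (Z = -4*(-⅕) = ⅘ ≈ 0.80000)
d(o) = 5/2 + 5*o/4 (d(o) = (o + 2)/(⅘) = (2 + o)*(5/4) = 5/2 + 5*o/4)
j(Q) = 5*Q (j(Q) = (Q + Q)*(5/2 + (5/4)*0) = (2*Q)*(5/2 + 0) = (2*Q)*(5/2) = 5*Q)
(1/28 + j(4))*(-1)² = (1/28 + 5*4)*(-1)² = (1/28 + 20)*1 = (561/28)*1 = 561/28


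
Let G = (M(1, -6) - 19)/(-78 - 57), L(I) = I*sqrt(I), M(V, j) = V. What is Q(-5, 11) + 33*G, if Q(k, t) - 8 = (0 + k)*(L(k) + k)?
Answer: 187/5 + 25*I*sqrt(5) ≈ 37.4 + 55.902*I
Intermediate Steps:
L(I) = I**(3/2)
G = 2/15 (G = (1 - 19)/(-78 - 57) = -18/(-135) = -18*(-1/135) = 2/15 ≈ 0.13333)
Q(k, t) = 8 + k*(k + k**(3/2)) (Q(k, t) = 8 + (0 + k)*(k**(3/2) + k) = 8 + k*(k + k**(3/2)))
Q(-5, 11) + 33*G = (8 + (-5)**2 + (-5)**(5/2)) + 33*(2/15) = (8 + 25 + 25*I*sqrt(5)) + 22/5 = (33 + 25*I*sqrt(5)) + 22/5 = 187/5 + 25*I*sqrt(5)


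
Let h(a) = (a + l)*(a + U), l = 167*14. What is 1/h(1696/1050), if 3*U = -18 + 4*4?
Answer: 91875/203897468 ≈ 0.00045059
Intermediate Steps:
l = 2338
U = -2/3 (U = (-18 + 4*4)/3 = (-18 + 16)/3 = (1/3)*(-2) = -2/3 ≈ -0.66667)
h(a) = (2338 + a)*(-2/3 + a) (h(a) = (a + 2338)*(a - 2/3) = (2338 + a)*(-2/3 + a))
1/h(1696/1050) = 1/(-4676/3 + (1696/1050)**2 + 7012*(1696/1050)/3) = 1/(-4676/3 + (1696*(1/1050))**2 + 7012*(1696*(1/1050))/3) = 1/(-4676/3 + (848/525)**2 + (7012/3)*(848/525)) = 1/(-4676/3 + 719104/275625 + 5946176/1575) = 1/(203897468/91875) = 91875/203897468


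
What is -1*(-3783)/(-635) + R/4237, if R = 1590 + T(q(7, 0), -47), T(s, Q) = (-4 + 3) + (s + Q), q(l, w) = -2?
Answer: -15050671/2690495 ≈ -5.5940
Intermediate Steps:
T(s, Q) = -1 + Q + s (T(s, Q) = -1 + (Q + s) = -1 + Q + s)
R = 1540 (R = 1590 + (-1 - 47 - 2) = 1590 - 50 = 1540)
-1*(-3783)/(-635) + R/4237 = -1*(-3783)/(-635) + 1540/4237 = 3783*(-1/635) + 1540*(1/4237) = -3783/635 + 1540/4237 = -15050671/2690495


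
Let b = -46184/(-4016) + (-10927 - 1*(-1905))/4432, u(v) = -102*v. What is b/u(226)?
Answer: -6991/17027744 ≈ -0.00041057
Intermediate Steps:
b = 20973/2216 (b = -46184*(-1/4016) + (-10927 + 1905)*(1/4432) = 23/2 - 9022*1/4432 = 23/2 - 4511/2216 = 20973/2216 ≈ 9.4644)
b/u(226) = 20973/(2216*((-102*226))) = (20973/2216)/(-23052) = (20973/2216)*(-1/23052) = -6991/17027744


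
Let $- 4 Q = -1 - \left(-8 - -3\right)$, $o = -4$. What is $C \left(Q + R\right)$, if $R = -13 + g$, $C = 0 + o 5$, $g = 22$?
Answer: $-160$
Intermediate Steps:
$C = -20$ ($C = 0 - 20 = -20$)
$Q = -1$ ($Q = - \frac{-1 - \left(-8 - -3\right)}{4} = - \frac{-1 - \left(-8 + 3\right)}{4} = - \frac{-1 - -5}{4} = - \frac{-1 + 5}{4} = \left(- \frac{1}{4}\right) 4 = -1$)
$R = 9$ ($R = -13 + 22 = 9$)
$C \left(Q + R\right) = - 20 \left(-1 + 9\right) = \left(-20\right) 8 = -160$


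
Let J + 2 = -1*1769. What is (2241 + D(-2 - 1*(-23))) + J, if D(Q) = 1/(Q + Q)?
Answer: 19741/42 ≈ 470.02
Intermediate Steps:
D(Q) = 1/(2*Q)
J = -1771 (J = -2 - 1*1769 = -2 - 1769 = -1771)
(2241 + D(-2 - 1*(-23))) + J = (2241 + 1/(2*(-2 - 1*(-23)))) - 1771 = (2241 + 1/(2*(-2 + 23))) - 1771 = (2241 + (½)/21) - 1771 = (2241 + (½)*(1/21)) - 1771 = (2241 + 1/42) - 1771 = 94123/42 - 1771 = 19741/42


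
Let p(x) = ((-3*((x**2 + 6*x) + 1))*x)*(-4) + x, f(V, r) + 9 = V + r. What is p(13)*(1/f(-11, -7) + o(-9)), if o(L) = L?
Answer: -9443044/27 ≈ -3.4974e+5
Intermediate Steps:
f(V, r) = -9 + V + r (f(V, r) = -9 + (V + r) = -9 + V + r)
p(x) = x - 4*x*(-3 - 18*x - 3*x**2) (p(x) = ((-3*(1 + x**2 + 6*x))*x)*(-4) + x = ((-3 - 18*x - 3*x**2)*x)*(-4) + x = (x*(-3 - 18*x - 3*x**2))*(-4) + x = -4*x*(-3 - 18*x - 3*x**2) + x = x - 4*x*(-3 - 18*x - 3*x**2))
p(13)*(1/f(-11, -7) + o(-9)) = (13*(13 + 12*13**2 + 72*13))*(1/(-9 - 11 - 7) - 9) = (13*(13 + 12*169 + 936))*(1/(-27) - 9) = (13*(13 + 2028 + 936))*(-1/27 - 9) = (13*2977)*(-244/27) = 38701*(-244/27) = -9443044/27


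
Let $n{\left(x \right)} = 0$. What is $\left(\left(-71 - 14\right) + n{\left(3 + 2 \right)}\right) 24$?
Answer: $-2040$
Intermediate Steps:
$\left(\left(-71 - 14\right) + n{\left(3 + 2 \right)}\right) 24 = \left(\left(-71 - 14\right) + 0\right) 24 = \left(-85 + 0\right) 24 = \left(-85\right) 24 = -2040$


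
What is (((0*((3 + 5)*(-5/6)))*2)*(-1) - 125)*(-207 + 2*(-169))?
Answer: 68125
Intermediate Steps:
(((0*((3 + 5)*(-5/6)))*2)*(-1) - 125)*(-207 + 2*(-169)) = (((0*(8*(-5*⅙)))*2)*(-1) - 125)*(-207 - 338) = (((0*(8*(-⅚)))*2)*(-1) - 125)*(-545) = (((0*(-20/3))*2)*(-1) - 125)*(-545) = ((0*2)*(-1) - 125)*(-545) = (0*(-1) - 125)*(-545) = (0 - 125)*(-545) = -125*(-545) = 68125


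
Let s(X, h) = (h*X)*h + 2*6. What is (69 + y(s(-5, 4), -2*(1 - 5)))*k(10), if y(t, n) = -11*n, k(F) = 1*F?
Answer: -190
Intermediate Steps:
s(X, h) = 12 + X*h**2 (s(X, h) = (X*h)*h + 12 = X*h**2 + 12 = 12 + X*h**2)
k(F) = F
(69 + y(s(-5, 4), -2*(1 - 5)))*k(10) = (69 - (-22)*(1 - 5))*10 = (69 - (-22)*(-4))*10 = (69 - 11*8)*10 = (69 - 88)*10 = -19*10 = -190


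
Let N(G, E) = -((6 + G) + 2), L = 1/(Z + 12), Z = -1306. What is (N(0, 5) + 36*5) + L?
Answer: 222567/1294 ≈ 172.00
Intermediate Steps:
L = -1/1294 (L = 1/(-1306 + 12) = 1/(-1294) = -1/1294 ≈ -0.00077280)
N(G, E) = -8 - G (N(G, E) = -(8 + G) = -8 - G)
(N(0, 5) + 36*5) + L = ((-8 - 1*0) + 36*5) - 1/1294 = ((-8 + 0) + 180) - 1/1294 = (-8 + 180) - 1/1294 = 172 - 1/1294 = 222567/1294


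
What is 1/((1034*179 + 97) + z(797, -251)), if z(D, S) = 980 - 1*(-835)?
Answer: 1/186998 ≈ 5.3477e-6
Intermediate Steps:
z(D, S) = 1815 (z(D, S) = 980 + 835 = 1815)
1/((1034*179 + 97) + z(797, -251)) = 1/((1034*179 + 97) + 1815) = 1/((185086 + 97) + 1815) = 1/(185183 + 1815) = 1/186998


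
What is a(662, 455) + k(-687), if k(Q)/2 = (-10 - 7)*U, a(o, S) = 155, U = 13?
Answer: -287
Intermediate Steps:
k(Q) = -442 (k(Q) = 2*((-10 - 7)*13) = 2*(-17*13) = 2*(-221) = -442)
a(662, 455) + k(-687) = 155 - 442 = -287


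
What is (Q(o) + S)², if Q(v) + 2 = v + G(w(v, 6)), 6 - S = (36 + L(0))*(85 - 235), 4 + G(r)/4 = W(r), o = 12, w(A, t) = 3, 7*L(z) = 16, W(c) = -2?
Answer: 1611540736/49 ≈ 3.2889e+7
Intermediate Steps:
L(z) = 16/7 (L(z) = (⅐)*16 = 16/7)
G(r) = -24 (G(r) = -16 + 4*(-2) = -16 - 8 = -24)
S = 40242/7 (S = 6 - (36 + 16/7)*(85 - 235) = 6 - 268*(-150)/7 = 6 - 1*(-40200/7) = 6 + 40200/7 = 40242/7 ≈ 5748.9)
Q(v) = -26 + v (Q(v) = -2 + (v - 24) = -2 + (-24 + v) = -26 + v)
(Q(o) + S)² = ((-26 + 12) + 40242/7)² = (-14 + 40242/7)² = (40144/7)² = 1611540736/49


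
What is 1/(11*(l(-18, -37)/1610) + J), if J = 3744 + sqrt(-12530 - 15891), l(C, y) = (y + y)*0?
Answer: 3744/14045957 - I*sqrt(28421)/14045957 ≈ 0.00026655 - 1.2002e-5*I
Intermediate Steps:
l(C, y) = 0 (l(C, y) = (2*y)*0 = 0)
J = 3744 + I*sqrt(28421) (J = 3744 + sqrt(-28421) = 3744 + I*sqrt(28421) ≈ 3744.0 + 168.59*I)
1/(11*(l(-18, -37)/1610) + J) = 1/(11*(0/1610) + (3744 + I*sqrt(28421))) = 1/(11*(0*(1/1610)) + (3744 + I*sqrt(28421))) = 1/(11*0 + (3744 + I*sqrt(28421))) = 1/(0 + (3744 + I*sqrt(28421))) = 1/(3744 + I*sqrt(28421))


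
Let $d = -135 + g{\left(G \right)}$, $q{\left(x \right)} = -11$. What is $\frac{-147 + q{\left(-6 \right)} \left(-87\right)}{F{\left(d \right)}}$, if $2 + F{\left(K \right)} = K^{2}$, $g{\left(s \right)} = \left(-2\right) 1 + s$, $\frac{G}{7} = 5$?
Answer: $\frac{405}{5201} \approx 0.07787$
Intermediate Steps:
$G = 35$ ($G = 7 \cdot 5 = 35$)
$g{\left(s \right)} = -2 + s$
$d = -102$ ($d = -135 + \left(-2 + 35\right) = -135 + 33 = -102$)
$F{\left(K \right)} = -2 + K^{2}$
$\frac{-147 + q{\left(-6 \right)} \left(-87\right)}{F{\left(d \right)}} = \frac{-147 - -957}{-2 + \left(-102\right)^{2}} = \frac{-147 + 957}{-2 + 10404} = \frac{810}{10402} = 810 \cdot \frac{1}{10402} = \frac{405}{5201}$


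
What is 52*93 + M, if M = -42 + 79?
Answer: 4873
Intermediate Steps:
M = 37
52*93 + M = 52*93 + 37 = 4836 + 37 = 4873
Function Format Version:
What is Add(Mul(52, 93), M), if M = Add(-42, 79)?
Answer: 4873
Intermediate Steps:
M = 37
Add(Mul(52, 93), M) = Add(Mul(52, 93), 37) = Add(4836, 37) = 4873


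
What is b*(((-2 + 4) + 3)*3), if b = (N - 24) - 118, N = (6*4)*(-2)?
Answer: -2850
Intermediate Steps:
N = -48 (N = 24*(-2) = -48)
b = -190 (b = (-48 - 24) - 118 = -72 - 118 = -190)
b*(((-2 + 4) + 3)*3) = -190*((-2 + 4) + 3)*3 = -190*(2 + 3)*3 = -950*3 = -190*15 = -2850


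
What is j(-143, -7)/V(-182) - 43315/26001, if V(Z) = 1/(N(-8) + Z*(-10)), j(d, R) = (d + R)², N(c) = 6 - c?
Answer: 1072931221685/26001 ≈ 4.1265e+7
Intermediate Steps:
j(d, R) = (R + d)²
V(Z) = 1/(14 - 10*Z) (V(Z) = 1/((6 - 1*(-8)) + Z*(-10)) = 1/((6 + 8) - 10*Z) = 1/(14 - 10*Z))
j(-143, -7)/V(-182) - 43315/26001 = (-7 - 143)²/((-1/(-14 + 10*(-182)))) - 43315/26001 = (-150)²/((-1/(-14 - 1820))) - 43315*1/26001 = 22500/((-1/(-1834))) - 43315/26001 = 22500/((-1*(-1/1834))) - 43315/26001 = 22500/(1/1834) - 43315/26001 = 22500*1834 - 43315/26001 = 41265000 - 43315/26001 = 1072931221685/26001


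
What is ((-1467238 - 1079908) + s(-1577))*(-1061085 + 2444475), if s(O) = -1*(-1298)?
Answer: -3521900664720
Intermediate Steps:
s(O) = 1298
((-1467238 - 1079908) + s(-1577))*(-1061085 + 2444475) = ((-1467238 - 1079908) + 1298)*(-1061085 + 2444475) = (-2547146 + 1298)*1383390 = -2545848*1383390 = -3521900664720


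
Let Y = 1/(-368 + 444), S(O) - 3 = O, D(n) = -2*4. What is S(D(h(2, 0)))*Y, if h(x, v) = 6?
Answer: -5/76 ≈ -0.065789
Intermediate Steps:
D(n) = -8
S(O) = 3 + O
Y = 1/76 ≈ 0.013158
S(D(h(2, 0)))*Y = (3 - 8)*(1/76) = -5*1/76 = -5/76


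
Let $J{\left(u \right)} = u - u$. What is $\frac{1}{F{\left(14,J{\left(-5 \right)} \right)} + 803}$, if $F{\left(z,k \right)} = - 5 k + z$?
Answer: $\frac{1}{817} \approx 0.001224$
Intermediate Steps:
$J{\left(u \right)} = 0$
$F{\left(z,k \right)} = z - 5 k$
$\frac{1}{F{\left(14,J{\left(-5 \right)} \right)} + 803} = \frac{1}{\left(14 - 0\right) + 803} = \frac{1}{\left(14 + 0\right) + 803} = \frac{1}{14 + 803} = \frac{1}{817}$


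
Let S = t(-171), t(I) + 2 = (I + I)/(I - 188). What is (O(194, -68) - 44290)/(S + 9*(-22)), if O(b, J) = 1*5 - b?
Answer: 15967961/71458 ≈ 223.46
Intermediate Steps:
t(I) = -2 + 2*I/(-188 + I) (t(I) = -2 + (I + I)/(I - 188) = -2 + (2*I)/(-188 + I) = -2 + 2*I/(-188 + I))
O(b, J) = 5 - b
S = -376/359 (S = 376/(-188 - 171) = 376/(-359) = 376*(-1/359) = -376/359 ≈ -1.0474)
(O(194, -68) - 44290)/(S + 9*(-22)) = ((5 - 1*194) - 44290)/(-376/359 + 9*(-22)) = ((5 - 194) - 44290)/(-376/359 - 198) = (-189 - 44290)/(-71458/359) = -44479*(-359/71458) = 15967961/71458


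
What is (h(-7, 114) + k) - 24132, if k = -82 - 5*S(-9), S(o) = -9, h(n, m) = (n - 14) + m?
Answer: -24076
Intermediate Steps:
h(n, m) = -14 + m + n (h(n, m) = (-14 + n) + m = -14 + m + n)
k = -37 (k = -82 - 5*(-9) = -82 + 45 = -37)
(h(-7, 114) + k) - 24132 = ((-14 + 114 - 7) - 37) - 24132 = (93 - 37) - 24132 = 56 - 24132 = -24076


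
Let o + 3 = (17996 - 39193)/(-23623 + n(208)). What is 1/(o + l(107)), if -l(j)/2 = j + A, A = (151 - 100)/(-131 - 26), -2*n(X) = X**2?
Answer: -7105035/1533848656 ≈ -0.0046322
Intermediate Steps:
n(X) = -X**2/2
A = -51/157 (A = 51/(-157) = 51*(-1/157) = -51/157 ≈ -0.32484)
l(j) = 102/157 - 2*j (l(j) = -2*(j - 51/157) = -2*(-51/157 + j) = 102/157 - 2*j)
o = -114568/45255 (o = -3 + (17996 - 39193)/(-23623 - 1/2*208**2) = -3 - 21197/(-23623 - 1/2*43264) = -3 - 21197/(-23623 - 21632) = -3 - 21197/(-45255) = -3 - 21197*(-1/45255) = -3 + 21197/45255 = -114568/45255 ≈ -2.5316)
1/(o + l(107)) = 1/(-114568/45255 + (102/157 - 2*107)) = 1/(-114568/45255 + (102/157 - 214)) = 1/(-114568/45255 - 33496/157) = 1/(-1533848656/7105035) = -7105035/1533848656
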